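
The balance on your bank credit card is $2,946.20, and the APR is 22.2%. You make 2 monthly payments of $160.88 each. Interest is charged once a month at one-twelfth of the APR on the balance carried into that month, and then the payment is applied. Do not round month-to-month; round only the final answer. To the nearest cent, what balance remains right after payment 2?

Monthly rate r = 22.2%/12 = 1.85% = 0.0185.
Each month: B ← B·(1+r) − $160.88.
Month 1: interest $54.50; balance after payment $2,839.82.
Month 2: interest $52.54; balance after payment $2,731.48.

$2,731.48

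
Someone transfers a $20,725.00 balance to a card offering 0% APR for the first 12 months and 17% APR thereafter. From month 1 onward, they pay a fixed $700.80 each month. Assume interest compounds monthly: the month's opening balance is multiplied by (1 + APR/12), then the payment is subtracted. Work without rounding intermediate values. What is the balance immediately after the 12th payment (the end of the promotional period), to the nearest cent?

Promo months 1–12 at r₀ = 0%/12 = 0; months 13+ at r₁ = 17%/12 = 0.0141667.
After month 12 (no interest yet): B = $20,725.00 − 12·$700.80 = $12,315.40.

$12,315.40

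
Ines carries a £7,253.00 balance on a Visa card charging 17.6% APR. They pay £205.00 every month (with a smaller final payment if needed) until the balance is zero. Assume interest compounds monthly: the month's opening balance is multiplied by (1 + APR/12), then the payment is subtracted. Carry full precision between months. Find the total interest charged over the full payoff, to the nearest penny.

Monthly rate r = 17.6%/12 = 1.46667% = 0.0146667.
Payoff takes n = ⌈−ln(1 − rB₀/P)/ln(1+r)⌉ = ⌈50.254⌉ = 51 payments; the last is £52.40.
Total paid = 50·£205.00 + £52.40 = £10,302.40.
Total interest = total paid − principal = £10,302.40 − £7,253.00 = £3,049.40.

£3,049.40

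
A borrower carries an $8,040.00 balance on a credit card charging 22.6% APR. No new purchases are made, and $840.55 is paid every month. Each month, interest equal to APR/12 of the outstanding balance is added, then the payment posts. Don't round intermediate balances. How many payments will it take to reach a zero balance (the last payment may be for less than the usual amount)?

11 months

Monthly rate r = 22.6%/12 = 1.88333% = 0.0188333.
Recurrence: B ← B·(1+r) − $840.55.
Month 1: interest $151.42; balance after payment $7,350.87.
Month 2: interest $138.44; balance after payment $6,648.76.
Closed form: n = −ln(1 − rB₀/P)/ln(1+r) = −ln(0.81986)/ln(1.01883) ≈ 10.646, so the balance reaches zero during payment 11.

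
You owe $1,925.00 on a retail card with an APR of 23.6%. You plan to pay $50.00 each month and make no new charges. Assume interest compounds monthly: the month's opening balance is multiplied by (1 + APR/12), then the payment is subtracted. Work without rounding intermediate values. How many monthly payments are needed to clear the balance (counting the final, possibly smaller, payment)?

Monthly rate r = 23.6%/12 = 1.96667% = 0.0196667.
Recurrence: B ← B·(1+r) − $50.00.
Month 1: interest $37.86; balance after payment $1,912.86.
Month 2: interest $37.62; balance after payment $1,900.48.
Closed form: n = −ln(1 − rB₀/P)/ln(1+r) = −ln(0.24283)/ln(1.01967) ≈ 72.674, so the balance reaches zero during payment 73.

73 months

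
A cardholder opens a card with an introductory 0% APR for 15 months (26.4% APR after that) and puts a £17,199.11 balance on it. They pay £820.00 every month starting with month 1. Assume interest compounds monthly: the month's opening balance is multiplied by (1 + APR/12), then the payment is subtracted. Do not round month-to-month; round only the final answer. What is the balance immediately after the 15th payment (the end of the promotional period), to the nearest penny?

£4,899.11

Promo months 1–15 at r₀ = 0%/12 = 0; months 16+ at r₁ = 26.4%/12 = 0.022.
After month 15 (no interest yet): B = £17,199.11 − 15·£820.00 = £4,899.11.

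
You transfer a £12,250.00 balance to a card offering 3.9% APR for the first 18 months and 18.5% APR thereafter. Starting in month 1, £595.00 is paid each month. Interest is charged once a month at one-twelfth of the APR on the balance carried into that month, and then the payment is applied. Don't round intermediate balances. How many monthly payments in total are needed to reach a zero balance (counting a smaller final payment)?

22 payments

Promo months 1–18 at r₀ = 3.9%/12 = 0.00325; months 19+ at r₁ = 18.5%/12 = 0.0154167.
After month 18: iterate B ← B·(1+r₀) − £595.00 for 18 months → £1,975.71.
Then at r₁ with £595.00/mo: n₂ = −ln(1 − r₁·B/P)/ln(1+r₁) ≈ 3.43 → 4 more payments.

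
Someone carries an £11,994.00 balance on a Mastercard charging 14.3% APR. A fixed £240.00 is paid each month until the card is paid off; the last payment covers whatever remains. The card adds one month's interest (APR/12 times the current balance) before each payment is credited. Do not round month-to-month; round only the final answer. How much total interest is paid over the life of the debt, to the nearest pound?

£6,345

Monthly rate r = 14.3%/12 = 1.19167% = 0.0119167.
Payoff takes n = ⌈−ln(1 − rB₀/P)/ln(1+r)⌉ = ⌈76.412⌉ = 77 payments; the last is £99.18.
Total paid = 76·£240.00 + £99.18 = £18,339.18.
Total interest = total paid − principal = £18,339.18 − £11,994.00 = £6,345.18.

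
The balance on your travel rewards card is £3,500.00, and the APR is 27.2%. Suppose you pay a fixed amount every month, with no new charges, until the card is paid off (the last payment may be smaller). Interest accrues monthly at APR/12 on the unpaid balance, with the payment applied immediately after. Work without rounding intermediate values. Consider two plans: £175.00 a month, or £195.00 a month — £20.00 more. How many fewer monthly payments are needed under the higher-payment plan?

3 fewer payments

Monthly rate r = 27.2%/12 = 2.26667% = 0.0226667.
At £175.00/mo: n = ⌈−ln(1 − rB₀/P)/ln(1+r)⌉ = 27 payments (last £165.34); total interest = total paid − £3,500.00 = £1,215.34.
At £195.00/mo: 24 payments (last £59.40); total interest £1,044.40.
Payments saved = 27 − 24 = 3.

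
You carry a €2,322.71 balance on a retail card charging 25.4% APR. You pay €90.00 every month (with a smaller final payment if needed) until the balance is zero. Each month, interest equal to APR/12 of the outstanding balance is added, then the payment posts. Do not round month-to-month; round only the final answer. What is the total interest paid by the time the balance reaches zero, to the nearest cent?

Monthly rate r = 25.4%/12 = 2.11667% = 0.0211667.
Payoff takes n = ⌈−ln(1 − rB₀/P)/ln(1+r)⌉ = ⌈37.728⌉ = 38 payments; the last is €65.73.
Total paid = 37·€90.00 + €65.73 = €3,395.73.
Total interest = total paid − principal = €3,395.73 − €2,322.71 = €1,073.02.

€1,073.02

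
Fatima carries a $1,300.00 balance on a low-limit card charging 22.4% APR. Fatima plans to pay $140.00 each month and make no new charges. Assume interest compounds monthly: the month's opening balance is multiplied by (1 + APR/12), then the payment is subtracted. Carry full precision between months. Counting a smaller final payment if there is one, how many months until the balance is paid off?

Monthly rate r = 22.4%/12 = 1.86667% = 0.0186667.
Recurrence: B ← B·(1+r) − $140.00.
Month 1: interest $24.27; balance after payment $1,184.27.
Month 2: interest $22.11; balance after payment $1,066.37.
Closed form: n = −ln(1 − rB₀/P)/ln(1+r) = −ln(0.82667)/ln(1.01867) ≈ 10.292, so the balance reaches zero during payment 11.

11 months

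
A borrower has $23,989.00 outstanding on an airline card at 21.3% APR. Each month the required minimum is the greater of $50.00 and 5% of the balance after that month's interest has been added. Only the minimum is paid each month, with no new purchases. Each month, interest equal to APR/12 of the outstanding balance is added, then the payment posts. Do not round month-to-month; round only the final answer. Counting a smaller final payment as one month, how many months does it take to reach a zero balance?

120 months

Monthly rate r = 21.3%/12 = 1.775% = 0.01775.
While 5% of the post-interest balance exceeds $50.00, each month B ← (B·(1+r))·(1 − 0.05), i.e. B shrinks by the factor (1+r)·0.95 = 0.96686.
This holds for months 1–95. Entering month 96 the balance is $976.47; 5% of the post-interest balance is now below $50.00, so the flat $50.00 minimum applies from here.
From month 96 a fixed $50.00 at rate r clears $976.47 in 25 more payments. Total: 95 + 25 = 120 months.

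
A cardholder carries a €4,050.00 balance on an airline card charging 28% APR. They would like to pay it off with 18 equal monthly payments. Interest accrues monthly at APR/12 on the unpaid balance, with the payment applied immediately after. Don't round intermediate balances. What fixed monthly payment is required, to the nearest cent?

€278.13

Monthly rate r = 28%/12 = 2.33333% = 0.0233333.
Level-payment amortization: P = B₀·r / (1 − (1+r)^(−n)) = 4050.00·0.0233333 / (1 − 1.02333^(−18)).
Denominator 1 − (1+r)^(−18) = 0.339775211.
P = 94.5 / 0.339775211 ≈ 278.13.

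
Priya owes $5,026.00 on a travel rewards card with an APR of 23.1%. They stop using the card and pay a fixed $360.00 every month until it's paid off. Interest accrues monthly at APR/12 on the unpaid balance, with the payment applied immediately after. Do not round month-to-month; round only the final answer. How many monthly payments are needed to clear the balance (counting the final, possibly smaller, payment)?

Monthly rate r = 23.1%/12 = 1.925% = 0.01925.
Recurrence: B ← B·(1+r) − $360.00.
Month 1: interest $96.75; balance after payment $4,762.75.
Month 2: interest $91.68; balance after payment $4,494.43.
Closed form: n = −ln(1 − rB₀/P)/ln(1+r) = −ln(0.73125)/ln(1.01925) ≈ 16.416, so the balance reaches zero during payment 17.

17 payments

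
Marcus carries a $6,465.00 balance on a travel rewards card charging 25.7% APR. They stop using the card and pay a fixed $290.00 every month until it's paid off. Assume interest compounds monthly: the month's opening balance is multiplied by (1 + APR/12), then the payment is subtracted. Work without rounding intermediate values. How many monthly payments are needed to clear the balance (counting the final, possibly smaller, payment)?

Monthly rate r = 25.7%/12 = 2.14167% = 0.0214167.
Recurrence: B ← B·(1+r) − $290.00.
Month 1: interest $138.46; balance after payment $6,313.46.
Month 2: interest $135.21; balance after payment $6,158.67.
Closed form: n = −ln(1 − rB₀/P)/ln(1+r) = −ln(0.52256)/ln(1.02142) ≈ 30.628, so the balance reaches zero during payment 31.

31 payments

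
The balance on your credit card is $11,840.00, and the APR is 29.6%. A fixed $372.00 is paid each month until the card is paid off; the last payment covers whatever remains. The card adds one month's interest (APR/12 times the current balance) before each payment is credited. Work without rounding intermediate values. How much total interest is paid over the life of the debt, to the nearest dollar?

Monthly rate r = 29.6%/12 = 2.46667% = 0.0246667.
Payoff takes n = ⌈−ln(1 − rB₀/P)/ln(1+r)⌉ = ⌈63.098⌉ = 64 payments; the last is $36.90.
Total paid = 63·$372.00 + $36.90 = $23,472.90.
Total interest = total paid − principal = $23,472.90 − $11,840.00 = $11,632.90.

$11,633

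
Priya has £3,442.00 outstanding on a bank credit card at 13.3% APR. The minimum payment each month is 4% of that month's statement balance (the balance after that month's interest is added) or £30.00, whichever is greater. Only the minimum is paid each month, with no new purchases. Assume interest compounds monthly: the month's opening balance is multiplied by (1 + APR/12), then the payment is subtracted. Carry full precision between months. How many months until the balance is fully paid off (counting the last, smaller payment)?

81 months

Monthly rate r = 13.3%/12 = 1.10833% = 0.0110833.
While 4% of the post-interest balance exceeds £30.00, each month B ← (B·(1+r))·(1 − 0.04), i.e. B shrinks by the factor (1+r)·0.96 = 0.97064.
This holds for months 1–52. Entering month 53 the balance is £730.86; 4% of the post-interest balance is now below £30.00, so the flat £30.00 minimum applies from here.
From month 53 a fixed £30.00 at rate r clears £730.86 in 29 more payments. Total: 52 + 29 = 81 months.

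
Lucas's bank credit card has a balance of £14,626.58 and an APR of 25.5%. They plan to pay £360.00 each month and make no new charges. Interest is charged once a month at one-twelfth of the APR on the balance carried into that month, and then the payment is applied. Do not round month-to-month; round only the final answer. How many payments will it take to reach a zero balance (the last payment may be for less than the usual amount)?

Monthly rate r = 25.5%/12 = 2.125% = 0.02125.
Recurrence: B ← B·(1+r) − £360.00.
Month 1: interest £310.81; balance after payment £14,577.39.
Month 2: interest £309.77; balance after payment £14,527.16.
Closed form: n = −ln(1 − rB₀/P)/ln(1+r) = −ln(0.13663)/ln(1.02125) ≈ 94.663, so the balance reaches zero during payment 95.

95 months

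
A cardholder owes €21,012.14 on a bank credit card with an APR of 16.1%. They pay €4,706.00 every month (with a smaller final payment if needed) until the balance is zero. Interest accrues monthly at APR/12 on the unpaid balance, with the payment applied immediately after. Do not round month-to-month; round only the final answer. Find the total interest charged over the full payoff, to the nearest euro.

Monthly rate r = 16.1%/12 = 1.34167% = 0.0134167.
Payoff takes n = ⌈−ln(1 − rB₀/P)/ln(1+r)⌉ = ⌈4.635⌉ = 5 payments; the last is €2,996.12.
Total paid = 4·€4,706.00 + €2,996.12 = €21,820.12.
Total interest = total paid − principal = €21,820.12 − €21,012.14 = €807.98.

€808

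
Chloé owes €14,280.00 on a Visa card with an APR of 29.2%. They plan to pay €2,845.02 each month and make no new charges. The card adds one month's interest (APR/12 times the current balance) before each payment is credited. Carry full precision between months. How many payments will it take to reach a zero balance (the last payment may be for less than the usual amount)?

Monthly rate r = 29.2%/12 = 2.43333% = 0.0243333.
Recurrence: B ← B·(1+r) − €2,845.02.
Month 1: interest €347.48; balance after payment €11,782.46.
Month 2: interest €286.71; balance after payment €9,224.15.
Month 3: interest €224.45; balance after payment €6,603.58.
Month 4: interest €160.69; balance after payment €3,919.25.
Month 5: interest €95.37; balance after payment €1,169.60.
Month 6: interest €28.46; balance after payment €0.00.

6 months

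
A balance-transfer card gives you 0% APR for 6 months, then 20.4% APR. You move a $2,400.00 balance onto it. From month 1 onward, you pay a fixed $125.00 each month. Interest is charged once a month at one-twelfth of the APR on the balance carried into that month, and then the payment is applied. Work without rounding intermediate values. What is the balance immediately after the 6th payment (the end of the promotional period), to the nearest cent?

$1,650.00

Promo months 1–6 at r₀ = 0%/12 = 0; months 7+ at r₁ = 20.4%/12 = 0.017.
After month 6 (no interest yet): B = $2,400.00 − 6·$125.00 = $1,650.00.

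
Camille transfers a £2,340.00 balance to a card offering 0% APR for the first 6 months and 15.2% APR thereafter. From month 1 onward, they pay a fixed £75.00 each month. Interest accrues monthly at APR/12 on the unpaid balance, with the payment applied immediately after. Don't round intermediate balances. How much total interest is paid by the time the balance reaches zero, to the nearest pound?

£401

Promo months 1–6 at r₀ = 0%/12 = 0; months 7+ at r₁ = 15.2%/12 = 0.0126667.
After month 6 (no interest yet): B = £2,340.00 − 6·£75.00 = £1,890.00.
Then at r₁ with £75.00/mo: n₂ = −ln(1 − r₁·B/P)/ln(1+r₁) ≈ 30.55 → 31 more payments.
Total paid = 36·£75.00 + £41.07 = £2,741.07; interest = £2,741.07 − £2,340.00 = £401.07.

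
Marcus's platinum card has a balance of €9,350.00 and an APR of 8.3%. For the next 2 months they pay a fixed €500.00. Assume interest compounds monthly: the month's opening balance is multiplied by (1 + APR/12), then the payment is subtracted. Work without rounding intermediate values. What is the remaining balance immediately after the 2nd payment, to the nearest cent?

Monthly rate r = 8.3%/12 = 0.691667% = 0.00691667.
Each month: B ← B·(1+r) − €500.00.
Month 1: interest €64.67; balance after payment €8,914.67.
Month 2: interest €61.66; balance after payment €8,476.33.

€8,476.33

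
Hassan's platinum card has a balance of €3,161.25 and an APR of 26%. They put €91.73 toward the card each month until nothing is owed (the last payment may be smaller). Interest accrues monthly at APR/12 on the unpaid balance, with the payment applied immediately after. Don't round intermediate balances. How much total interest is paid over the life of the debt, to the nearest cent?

Monthly rate r = 26%/12 = 2.16667% = 0.0216667.
Payoff takes n = ⌈−ln(1 − rB₀/P)/ln(1+r)⌉ = ⌈64.060⌉ = 65 payments; the last is €5.52.
Total paid = 64·€91.73 + €5.52 = €5,876.24.
Total interest = total paid − principal = €5,876.24 − €3,161.25 = €2,714.99.

€2,714.99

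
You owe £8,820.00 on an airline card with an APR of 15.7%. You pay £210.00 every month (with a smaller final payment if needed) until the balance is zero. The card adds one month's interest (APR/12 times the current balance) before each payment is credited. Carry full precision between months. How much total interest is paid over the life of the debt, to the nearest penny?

£4,062.84

Monthly rate r = 15.7%/12 = 1.30833% = 0.0130833.
Payoff takes n = ⌈−ln(1 − rB₀/P)/ln(1+r)⌉ = ⌈61.345⌉ = 62 payments; the last is £72.84.
Total paid = 61·£210.00 + £72.84 = £12,882.84.
Total interest = total paid − principal = £12,882.84 − £8,820.00 = £4,062.84.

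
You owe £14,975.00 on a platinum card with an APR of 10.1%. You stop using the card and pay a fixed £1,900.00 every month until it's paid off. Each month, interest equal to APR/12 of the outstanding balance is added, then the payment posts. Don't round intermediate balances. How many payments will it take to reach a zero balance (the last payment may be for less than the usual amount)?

Monthly rate r = 10.1%/12 = 0.841667% = 0.00841667.
Recurrence: B ← B·(1+r) − £1,900.00.
Month 1: interest £126.04; balance after payment £13,201.04.
Month 2: interest £111.11; balance after payment £11,412.15.
Closed form: n = −ln(1 − rB₀/P)/ln(1+r) = −ln(0.93366)/ln(1.00842) ≈ 8.189, so the balance reaches zero during payment 9.

9 months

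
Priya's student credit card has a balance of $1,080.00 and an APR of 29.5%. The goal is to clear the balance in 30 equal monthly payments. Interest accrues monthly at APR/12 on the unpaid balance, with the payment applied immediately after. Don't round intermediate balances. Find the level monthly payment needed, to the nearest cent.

$51.31

Monthly rate r = 29.5%/12 = 2.45833% = 0.0245833.
Level-payment amortization: P = B₀·r / (1 − (1+r)^(−n)) = 1080.00·0.0245833 / (1 − 1.02458^(−30)).
Denominator 1 − (1+r)^(−30) = 0.517406588.
P = 26.55 / 0.517406588 ≈ 51.31.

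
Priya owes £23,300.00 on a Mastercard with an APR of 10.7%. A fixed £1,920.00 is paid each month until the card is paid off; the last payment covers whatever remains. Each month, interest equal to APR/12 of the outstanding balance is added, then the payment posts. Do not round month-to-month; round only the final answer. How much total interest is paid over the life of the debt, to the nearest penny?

Monthly rate r = 10.7%/12 = 0.891667% = 0.00891667.
Payoff takes n = ⌈−ln(1 − rB₀/P)/ln(1+r)⌉ = ⌈12.901⌉ = 13 payments; the last is £1,730.18.
Total paid = 12·£1,920.00 + £1,730.18 = £24,770.18.
Total interest = total paid − principal = £24,770.18 − £23,300.00 = £1,470.18.

£1,470.18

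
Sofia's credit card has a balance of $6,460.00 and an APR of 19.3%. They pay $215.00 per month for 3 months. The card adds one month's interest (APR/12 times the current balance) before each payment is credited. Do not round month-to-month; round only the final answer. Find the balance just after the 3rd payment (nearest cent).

$6,121.31

Monthly rate r = 19.3%/12 = 1.60833% = 0.0160833.
Each month: B ← B·(1+r) − $215.00.
Month 1: interest $103.90; balance after payment $6,348.90.
Month 2: interest $102.11; balance after payment $6,236.01.
Month 3: interest $100.30; balance after payment $6,121.31.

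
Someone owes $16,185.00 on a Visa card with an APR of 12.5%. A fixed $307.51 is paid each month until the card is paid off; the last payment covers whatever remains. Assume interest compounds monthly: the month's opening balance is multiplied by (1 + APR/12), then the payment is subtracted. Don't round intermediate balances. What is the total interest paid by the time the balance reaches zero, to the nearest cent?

Monthly rate r = 12.5%/12 = 1.04167% = 0.0104167.
Payoff takes n = ⌈−ln(1 − rB₀/P)/ln(1+r)⌉ = ⌈76.682⌉ = 77 payments; the last is $209.98.
Total paid = 76·$307.51 + $209.98 = $23,580.74.
Total interest = total paid − principal = $23,580.74 − $16,185.00 = $7,395.74.

$7,395.74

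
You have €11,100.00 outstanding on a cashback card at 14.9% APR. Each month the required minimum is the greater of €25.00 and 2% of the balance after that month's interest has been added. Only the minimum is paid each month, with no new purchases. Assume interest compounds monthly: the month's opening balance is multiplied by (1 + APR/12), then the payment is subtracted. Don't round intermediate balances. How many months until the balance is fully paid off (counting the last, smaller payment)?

Monthly rate r = 14.9%/12 = 1.24167% = 0.0124167.
While 2% of the post-interest balance exceeds €25.00, each month B ← (B·(1+r))·(1 − 0.02), i.e. B shrinks by the factor (1+r)·0.98 = 0.99217.
This holds for months 1–280. Entering month 281 the balance is €1,228.07; 2% of the post-interest balance is now below €25.00, so the flat €25.00 minimum applies from here.
From month 281 a fixed €25.00 at rate r clears €1,228.07 in 77 more payments. Total: 280 + 77 = 357 months.

357 months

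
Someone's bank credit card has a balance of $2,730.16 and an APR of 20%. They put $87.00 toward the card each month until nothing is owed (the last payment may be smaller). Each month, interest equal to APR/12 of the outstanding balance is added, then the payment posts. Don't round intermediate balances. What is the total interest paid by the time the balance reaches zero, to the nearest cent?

Monthly rate r = 20%/12 = 1.66667% = 0.0166667.
Payoff takes n = ⌈−ln(1 − rB₀/P)/ln(1+r)⌉ = ⌈44.786⌉ = 45 payments; the last is $68.49.
Total paid = 44·$87.00 + $68.49 = $3,896.49.
Total interest = total paid − principal = $3,896.49 − $2,730.16 = $1,166.33.

$1,166.33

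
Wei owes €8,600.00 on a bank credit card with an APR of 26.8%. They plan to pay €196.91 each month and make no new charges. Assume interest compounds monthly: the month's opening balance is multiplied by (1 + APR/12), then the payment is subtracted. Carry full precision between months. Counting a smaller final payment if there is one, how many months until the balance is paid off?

Monthly rate r = 26.8%/12 = 2.23333% = 0.0223333.
Recurrence: B ← B·(1+r) − €196.91.
Month 1: interest €192.07; balance after payment €8,595.16.
Month 2: interest €191.96; balance after payment €8,590.21.
Closed form: n = −ln(1 − rB₀/P)/ln(1+r) = −ln(0.024597)/ln(1.02233) ≈ 167.748, so the balance reaches zero during payment 168.

168 months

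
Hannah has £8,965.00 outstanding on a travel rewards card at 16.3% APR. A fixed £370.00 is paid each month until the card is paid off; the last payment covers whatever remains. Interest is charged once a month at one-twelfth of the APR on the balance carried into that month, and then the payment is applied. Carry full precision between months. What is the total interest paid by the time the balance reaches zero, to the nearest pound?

£1,982

Monthly rate r = 16.3%/12 = 1.35833% = 0.0135833.
Payoff takes n = ⌈−ln(1 − rB₀/P)/ln(1+r)⌉ = ⌈29.586⌉ = 30 payments; the last is £217.27.
Total paid = 29·£370.00 + £217.27 = £10,947.27.
Total interest = total paid − principal = £10,947.27 − £8,965.00 = £1,982.27.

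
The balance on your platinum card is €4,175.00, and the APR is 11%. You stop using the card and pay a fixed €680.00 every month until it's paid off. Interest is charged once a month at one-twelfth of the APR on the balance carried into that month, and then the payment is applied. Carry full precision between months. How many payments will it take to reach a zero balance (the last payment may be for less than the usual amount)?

7 payments

Monthly rate r = 11%/12 = 0.916667% = 0.00916667.
Recurrence: B ← B·(1+r) − €680.00.
Month 1: interest €38.27; balance after payment €3,533.27.
Month 2: interest €32.39; balance after payment €2,885.66.
Closed form: n = −ln(1 − rB₀/P)/ln(1+r) = −ln(0.94372)/ln(1.00917) ≈ 6.348, so the balance reaches zero during payment 7.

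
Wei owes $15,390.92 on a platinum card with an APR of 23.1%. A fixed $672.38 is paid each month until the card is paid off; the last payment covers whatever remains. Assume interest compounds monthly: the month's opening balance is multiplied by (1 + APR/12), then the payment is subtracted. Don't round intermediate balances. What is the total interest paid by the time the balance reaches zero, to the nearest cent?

Monthly rate r = 23.1%/12 = 1.925% = 0.01925.
Payoff takes n = ⌈−ln(1 − rB₀/P)/ln(1+r)⌉ = ⌈30.469⌉ = 31 payments; the last is $317.00.
Total paid = 30·$672.38 + $317.00 = $20,488.40.
Total interest = total paid − principal = $20,488.40 − $15,390.92 = $5,097.48.

$5,097.48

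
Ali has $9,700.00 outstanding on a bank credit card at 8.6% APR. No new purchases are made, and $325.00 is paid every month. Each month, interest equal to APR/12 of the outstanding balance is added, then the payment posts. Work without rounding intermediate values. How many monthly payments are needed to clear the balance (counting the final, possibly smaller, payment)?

Monthly rate r = 8.6%/12 = 0.716667% = 0.00716667.
Recurrence: B ← B·(1+r) − $325.00.
Month 1: interest $69.52; balance after payment $9,444.52.
Month 2: interest $67.69; balance after payment $9,187.20.
Closed form: n = −ln(1 − rB₀/P)/ln(1+r) = −ln(0.7861)/ln(1.00717) ≈ 33.702, so the balance reaches zero during payment 34.

34 payments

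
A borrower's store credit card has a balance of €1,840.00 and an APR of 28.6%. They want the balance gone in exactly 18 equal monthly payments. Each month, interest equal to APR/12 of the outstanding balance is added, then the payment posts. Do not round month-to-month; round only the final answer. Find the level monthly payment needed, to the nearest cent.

€126.91

Monthly rate r = 28.6%/12 = 2.38333% = 0.0238333.
Level-payment amortization: P = B₀·r / (1 − (1+r)^(−n)) = 1840.00·0.0238333 / (1 − 1.02383^(−18)).
Denominator 1 − (1+r)^(−18) = 0.345554884.
P = 43.8533 / 0.345554884 ≈ 126.91.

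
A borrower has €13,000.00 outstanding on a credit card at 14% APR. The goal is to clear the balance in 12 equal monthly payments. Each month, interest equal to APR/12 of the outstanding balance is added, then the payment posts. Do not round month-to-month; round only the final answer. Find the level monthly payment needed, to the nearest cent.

€1,167.23

Monthly rate r = 14%/12 = 1.16667% = 0.0116667.
Level-payment amortization: P = B₀·r / (1 − (1+r)^(−n)) = 13000.00·0.0116667 / (1 − 1.01167^(−12)).
Denominator 1 − (1+r)^(−12) = 0.129936977.
P = 151.667 / 0.129936977 ≈ 1167.23.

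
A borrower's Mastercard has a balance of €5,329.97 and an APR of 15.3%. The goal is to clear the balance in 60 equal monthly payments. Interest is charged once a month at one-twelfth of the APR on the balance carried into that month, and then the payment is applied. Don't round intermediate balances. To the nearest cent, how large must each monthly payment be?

€127.64

Monthly rate r = 15.3%/12 = 1.275% = 0.01275.
Level-payment amortization: P = B₀·r / (1 − (1+r)^(−n)) = 5329.97·0.01275 / (1 − 1.01275^(−60)).
Denominator 1 − (1+r)^(−60) = 0.532410351.
P = 67.9571 / 0.532410351 ≈ 127.64.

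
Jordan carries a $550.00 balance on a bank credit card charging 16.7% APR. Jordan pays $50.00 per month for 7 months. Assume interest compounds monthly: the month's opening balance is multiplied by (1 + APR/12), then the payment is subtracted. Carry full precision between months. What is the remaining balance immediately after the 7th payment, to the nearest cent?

$240.91

Monthly rate r = 16.7%/12 = 1.39167% = 0.0139167.
Each month: B ← B·(1+r) − $50.00.
Month 1: interest $7.65; balance after payment $507.65.
Month 2: interest $7.06; balance after payment $464.72.
Month 3: interest $6.47; balance after payment $421.19.
Month 4: interest $5.86; balance after payment $377.05.
Month 5: interest $5.25; balance after payment $332.30.
Month 6: interest $4.62; balance after payment $286.92.
Month 7: interest $3.99; balance after payment $240.91.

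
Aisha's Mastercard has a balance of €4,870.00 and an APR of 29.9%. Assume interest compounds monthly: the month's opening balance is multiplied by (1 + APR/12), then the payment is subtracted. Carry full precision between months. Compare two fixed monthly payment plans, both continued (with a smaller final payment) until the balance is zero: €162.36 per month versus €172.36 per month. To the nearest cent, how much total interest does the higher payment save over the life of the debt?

Monthly rate r = 29.9%/12 = 2.49167% = 0.0249167.
At €162.36/mo: n = ⌈−ln(1 − rB₀/P)/ln(1+r)⌉ = 56 payments (last €146.86); total interest = total paid − €4,870.00 = €4,206.66.
At €172.36/mo: 50 payments (last €81.03); total interest €3,656.67.
Interest saved = €4,206.66 − €3,656.67 = €549.99.

€549.99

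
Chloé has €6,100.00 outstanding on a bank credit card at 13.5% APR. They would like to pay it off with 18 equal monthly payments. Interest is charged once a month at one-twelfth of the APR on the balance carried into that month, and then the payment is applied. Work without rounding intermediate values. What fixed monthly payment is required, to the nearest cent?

Monthly rate r = 13.5%/12 = 1.125% = 0.01125.
Level-payment amortization: P = B₀·r / (1 − (1+r)^(−n)) = 6100.00·0.01125 / (1 − 1.01125^(−18)).
Denominator 1 − (1+r)^(−18) = 0.182389657.
P = 68.625 / 0.182389657 ≈ 376.25.

€376.25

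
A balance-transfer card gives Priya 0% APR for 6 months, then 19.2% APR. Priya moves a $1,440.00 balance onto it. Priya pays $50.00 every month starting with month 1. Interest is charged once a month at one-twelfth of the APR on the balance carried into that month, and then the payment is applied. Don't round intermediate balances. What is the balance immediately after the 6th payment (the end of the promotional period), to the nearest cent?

$1,140.00

Promo months 1–6 at r₀ = 0%/12 = 0; months 7+ at r₁ = 19.2%/12 = 0.016.
After month 6 (no interest yet): B = $1,440.00 − 6·$50.00 = $1,140.00.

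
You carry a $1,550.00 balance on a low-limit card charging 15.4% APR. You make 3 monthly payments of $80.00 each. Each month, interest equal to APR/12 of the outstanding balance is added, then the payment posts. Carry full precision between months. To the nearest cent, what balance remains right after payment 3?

Monthly rate r = 15.4%/12 = 1.28333% = 0.0128333.
Each month: B ← B·(1+r) − $80.00.
Month 1: interest $19.89; balance after payment $1,489.89.
Month 2: interest $19.12; balance after payment $1,429.01.
Month 3: interest $18.34; balance after payment $1,367.35.

$1,367.35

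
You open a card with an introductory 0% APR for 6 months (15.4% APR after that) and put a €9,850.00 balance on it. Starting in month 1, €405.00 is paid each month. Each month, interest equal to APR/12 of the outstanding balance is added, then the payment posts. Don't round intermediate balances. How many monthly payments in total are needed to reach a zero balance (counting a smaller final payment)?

28 months

Promo months 1–6 at r₀ = 0%/12 = 0; months 7+ at r₁ = 15.4%/12 = 0.0128333.
After month 6 (no interest yet): B = €9,850.00 − 6·€405.00 = €7,420.00.
Then at r₁ with €405.00/mo: n₂ = −ln(1 − r₁·B/P)/ln(1+r₁) ≈ 21.02 → 22 more payments.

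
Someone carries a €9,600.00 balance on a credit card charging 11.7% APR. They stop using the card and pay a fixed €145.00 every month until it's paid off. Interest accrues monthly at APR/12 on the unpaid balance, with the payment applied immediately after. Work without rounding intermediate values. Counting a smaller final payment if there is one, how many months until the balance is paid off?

Monthly rate r = 11.7%/12 = 0.975% = 0.00975.
Recurrence: B ← B·(1+r) − €145.00.
Month 1: interest €93.60; balance after payment €9,548.60.
Month 2: interest €93.10; balance after payment €9,496.70.
Closed form: n = −ln(1 − rB₀/P)/ln(1+r) = −ln(0.35448)/ln(1.00975) ≈ 106.886, so the balance reaches zero during payment 107.

107 months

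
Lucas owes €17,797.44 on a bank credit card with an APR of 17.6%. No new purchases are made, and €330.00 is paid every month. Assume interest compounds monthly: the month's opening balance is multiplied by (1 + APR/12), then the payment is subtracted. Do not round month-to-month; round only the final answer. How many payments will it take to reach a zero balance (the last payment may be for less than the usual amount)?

Monthly rate r = 17.6%/12 = 1.46667% = 0.0146667.
Recurrence: B ← B·(1+r) − €330.00.
Month 1: interest €261.03; balance after payment €17,728.47.
Month 2: interest €260.02; balance after payment €17,658.49.
Closed form: n = −ln(1 − rB₀/P)/ln(1+r) = −ln(0.209)/ln(1.01467) ≈ 107.513, so the balance reaches zero during payment 108.

108 payments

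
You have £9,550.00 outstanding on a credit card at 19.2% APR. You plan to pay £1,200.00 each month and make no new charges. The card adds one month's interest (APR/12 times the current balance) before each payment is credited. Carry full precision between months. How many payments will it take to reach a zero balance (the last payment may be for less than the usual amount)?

9 payments

Monthly rate r = 19.2%/12 = 1.6% = 0.016.
Recurrence: B ← B·(1+r) − £1,200.00.
Month 1: interest £152.80; balance after payment £8,502.80.
Month 2: interest £136.04; balance after payment £7,438.84.
Closed form: n = −ln(1 − rB₀/P)/ln(1+r) = −ln(0.87267)/ln(1.016) ≈ 8.581, so the balance reaches zero during payment 9.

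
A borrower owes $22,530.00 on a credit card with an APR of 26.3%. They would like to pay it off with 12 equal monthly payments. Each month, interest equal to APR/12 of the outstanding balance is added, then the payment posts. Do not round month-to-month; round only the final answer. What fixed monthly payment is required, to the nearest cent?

$2,155.58

Monthly rate r = 26.3%/12 = 2.19167% = 0.0219167.
Level-payment amortization: P = B₀·r / (1 − (1+r)^(−n)) = 22530.00·0.0219167 / (1 − 1.02192^(−12)).
Denominator 1 − (1+r)^(−12) = 0.229071301.
P = 493.783 / 0.229071301 ≈ 2155.58.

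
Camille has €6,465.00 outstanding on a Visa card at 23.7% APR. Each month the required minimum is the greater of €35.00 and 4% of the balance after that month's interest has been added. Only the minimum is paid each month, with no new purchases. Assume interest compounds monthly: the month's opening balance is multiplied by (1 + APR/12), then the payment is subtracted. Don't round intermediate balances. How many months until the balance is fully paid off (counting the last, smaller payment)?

129 months

Monthly rate r = 23.7%/12 = 1.975% = 0.01975.
While 4% of the post-interest balance exceeds €35.00, each month B ← (B·(1+r))·(1 − 0.04), i.e. B shrinks by the factor (1+r)·0.96 = 0.97896.
This holds for months 1–95. Entering month 96 the balance is €857.51; 4% of the post-interest balance is now below €35.00, so the flat €35.00 minimum applies from here.
From month 96 a fixed €35.00 at rate r clears €857.51 in 34 more payments. Total: 95 + 34 = 129 months.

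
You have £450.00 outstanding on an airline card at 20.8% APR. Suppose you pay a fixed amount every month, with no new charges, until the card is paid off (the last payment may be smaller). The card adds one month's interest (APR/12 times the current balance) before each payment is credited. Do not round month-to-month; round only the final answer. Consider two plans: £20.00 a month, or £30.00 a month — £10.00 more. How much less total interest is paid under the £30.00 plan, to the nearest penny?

Monthly rate r = 20.8%/12 = 1.73333% = 0.0173333.
At £20.00/mo: n = ⌈−ln(1 − rB₀/P)/ln(1+r)⌉ = 29 payments (last £15.30); total interest = total paid − £450.00 = £125.30.
At £30.00/mo: 18 payments (last £15.71); total interest £75.71.
Interest saved = £125.30 − £75.71 = £49.59.

£49.59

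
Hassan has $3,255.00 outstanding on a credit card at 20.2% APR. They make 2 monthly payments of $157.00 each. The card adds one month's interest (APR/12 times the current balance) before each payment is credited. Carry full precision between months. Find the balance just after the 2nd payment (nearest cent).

Monthly rate r = 20.2%/12 = 1.68333% = 0.0168333.
Each month: B ← B·(1+r) − $157.00.
Month 1: interest $54.79; balance after payment $3,152.79.
Month 2: interest $53.07; balance after payment $3,048.86.

$3,048.86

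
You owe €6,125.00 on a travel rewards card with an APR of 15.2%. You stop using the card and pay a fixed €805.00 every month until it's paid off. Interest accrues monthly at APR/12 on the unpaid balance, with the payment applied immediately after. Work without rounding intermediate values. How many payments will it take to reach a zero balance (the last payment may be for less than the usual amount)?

9 payments

Monthly rate r = 15.2%/12 = 1.26667% = 0.0126667.
Recurrence: B ← B·(1+r) − €805.00.
Month 1: interest €77.58; balance after payment €5,397.58.
Month 2: interest €68.37; balance after payment €4,660.95.
Closed form: n = −ln(1 − rB₀/P)/ln(1+r) = −ln(0.90362)/ln(1.01267) ≈ 8.051, so the balance reaches zero during payment 9.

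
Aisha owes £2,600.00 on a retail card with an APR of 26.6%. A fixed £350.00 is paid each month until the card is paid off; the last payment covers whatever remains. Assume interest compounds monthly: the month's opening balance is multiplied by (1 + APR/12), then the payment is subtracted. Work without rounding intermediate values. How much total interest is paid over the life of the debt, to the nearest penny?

Monthly rate r = 26.6%/12 = 2.21667% = 0.0221667.
Payoff takes n = ⌈−ln(1 − rB₀/P)/ln(1+r)⌉ = ⌈8.207⌉ = 9 payments; the last is £72.91.
Total paid = 8·£350.00 + £72.91 = £2,872.91.
Total interest = total paid − principal = £2,872.91 − £2,600.00 = £272.91.

£272.91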